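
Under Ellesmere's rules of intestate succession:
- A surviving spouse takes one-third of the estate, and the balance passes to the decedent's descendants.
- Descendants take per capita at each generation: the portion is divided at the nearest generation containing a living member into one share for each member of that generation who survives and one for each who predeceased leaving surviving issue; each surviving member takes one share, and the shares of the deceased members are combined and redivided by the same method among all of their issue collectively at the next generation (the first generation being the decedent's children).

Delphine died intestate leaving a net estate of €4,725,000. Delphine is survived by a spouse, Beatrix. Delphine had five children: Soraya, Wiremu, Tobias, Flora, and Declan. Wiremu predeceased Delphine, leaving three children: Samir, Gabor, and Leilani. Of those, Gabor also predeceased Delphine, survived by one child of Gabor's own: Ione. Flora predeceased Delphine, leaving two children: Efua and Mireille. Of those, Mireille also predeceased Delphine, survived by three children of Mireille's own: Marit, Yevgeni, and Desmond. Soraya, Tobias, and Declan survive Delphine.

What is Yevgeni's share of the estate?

Beatrix takes one-third of €4,725,000 = €1,575,000. The remaining €3,150,000 passes to the descendants.
The descendants' portion (€3,150,000) is divided at the children's generation into 5 shares of €630,000. Soraya, Tobias, and Declan each take €630,000. The 2 shares of the deceased (Wiremu and Flora) are combined into a pool of €1,260,000.
That pool (€1,260,000) is divided at the grandchildren's generation into 5 shares of €252,000. Samir, Leilani, and Efua each take €252,000. The 2 shares of the deceased (Gabor and Mireille) are combined into a pool of €504,000.
That pool (€504,000) is divided at the great-grandchildren's generation equally among Ione, Marit, Yevgeni, and Desmond: €126,000 each.

Yevgeni receives €126,000.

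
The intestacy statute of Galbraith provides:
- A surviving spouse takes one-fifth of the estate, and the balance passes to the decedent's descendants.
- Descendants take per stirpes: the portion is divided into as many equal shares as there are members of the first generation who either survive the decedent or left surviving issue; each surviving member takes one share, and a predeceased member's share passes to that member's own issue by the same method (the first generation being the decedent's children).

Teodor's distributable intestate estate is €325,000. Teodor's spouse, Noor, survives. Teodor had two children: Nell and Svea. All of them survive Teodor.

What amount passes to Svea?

Svea receives €130,000.

Noor takes one-fifth of €325,000 = €65,000. The remaining €260,000 passes to the descendants.
The descendants' portion (€260,000) is divided into 2 shares of €130,000: Nell and Svea each take €130,000.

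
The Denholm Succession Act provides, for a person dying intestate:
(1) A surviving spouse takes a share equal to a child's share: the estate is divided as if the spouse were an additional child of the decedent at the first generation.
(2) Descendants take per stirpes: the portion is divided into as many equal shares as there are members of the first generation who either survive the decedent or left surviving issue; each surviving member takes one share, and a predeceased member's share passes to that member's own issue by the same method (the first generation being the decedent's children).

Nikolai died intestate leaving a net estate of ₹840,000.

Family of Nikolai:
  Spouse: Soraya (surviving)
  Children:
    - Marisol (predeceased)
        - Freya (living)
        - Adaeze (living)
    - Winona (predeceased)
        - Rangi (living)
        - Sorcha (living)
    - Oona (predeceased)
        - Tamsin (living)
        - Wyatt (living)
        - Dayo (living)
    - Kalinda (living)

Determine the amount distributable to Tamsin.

Tamsin receives ₹56,000.

The spouse counts as an additional share at the children's level, so there are 5 primary shares of ₹168,000. Soraya takes one such share (₹168,000).
The children's combined portion (₹672,000) is divided into 4 shares of ₹168,000: Kalinda takes ₹168,000; Marisol's ₹168,000 share passes to Marisol's issue; Winona's ₹168,000 share passes to Winona's issue; Oona's ₹168,000 share passes to Oona's issue.
Marisol's share (₹168,000) is divided into 2 shares of ₹84,000: Freya and Adaeze each take ₹84,000.
Winona's share (₹168,000) is divided into 2 shares of ₹84,000: Rangi and Sorcha each take ₹84,000.
Oona's share (₹168,000) is divided into 3 shares of ₹56,000: Tamsin, Wyatt, and Dayo each take ₹56,000.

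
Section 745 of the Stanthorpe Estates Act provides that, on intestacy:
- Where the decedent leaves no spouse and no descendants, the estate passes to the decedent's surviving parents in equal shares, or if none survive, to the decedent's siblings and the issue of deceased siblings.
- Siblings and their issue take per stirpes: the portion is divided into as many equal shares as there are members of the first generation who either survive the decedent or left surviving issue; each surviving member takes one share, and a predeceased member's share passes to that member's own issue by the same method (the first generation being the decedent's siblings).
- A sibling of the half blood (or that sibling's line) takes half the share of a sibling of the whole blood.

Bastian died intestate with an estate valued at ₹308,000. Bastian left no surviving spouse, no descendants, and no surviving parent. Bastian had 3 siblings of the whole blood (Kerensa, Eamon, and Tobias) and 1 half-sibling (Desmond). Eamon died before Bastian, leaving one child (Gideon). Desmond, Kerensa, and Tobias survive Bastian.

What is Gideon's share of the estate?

Gideon receives ₹88,000.

The entire ₹308,000 passes to the siblings and their issue.
Counting each half-blood sibling's line as half a unit, there are 7/2 units in ₹308,000, so one unit is ₹88,000. Whole-blood lines (Kerensa, Eamon, and Tobias) take ₹88,000 each; half-blood lines (Desmond) take ₹44,000 each.
Eamon's share (₹88,000) passes entirely to Gideon.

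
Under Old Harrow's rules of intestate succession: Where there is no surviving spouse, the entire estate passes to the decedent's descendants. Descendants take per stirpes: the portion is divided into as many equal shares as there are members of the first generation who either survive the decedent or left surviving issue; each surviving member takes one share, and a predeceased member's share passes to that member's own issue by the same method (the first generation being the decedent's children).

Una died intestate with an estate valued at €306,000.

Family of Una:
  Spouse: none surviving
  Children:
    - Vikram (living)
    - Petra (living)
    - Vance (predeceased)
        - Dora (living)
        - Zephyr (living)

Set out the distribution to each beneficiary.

Vikram: €102,000; Petra: €102,000; Dora: €51,000; Zephyr: €51,000

The entire €306,000 passes to the descendants.
That amount (€306,000) is divided into 3 shares of €102,000: Vikram and Petra each take €102,000; Vance's €102,000 share passes to Vance's issue.
Vance's share (€102,000) is divided into 2 shares of €51,000: Dora and Zephyr each take €51,000.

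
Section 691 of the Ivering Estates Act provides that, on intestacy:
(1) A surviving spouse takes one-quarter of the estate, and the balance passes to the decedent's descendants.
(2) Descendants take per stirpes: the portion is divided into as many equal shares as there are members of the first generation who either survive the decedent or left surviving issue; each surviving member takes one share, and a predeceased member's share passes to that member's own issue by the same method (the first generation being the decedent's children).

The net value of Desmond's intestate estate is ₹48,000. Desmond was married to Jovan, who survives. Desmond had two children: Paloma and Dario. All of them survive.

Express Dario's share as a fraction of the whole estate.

Dario receives 3/8 of the estate.

Jovan takes one-quarter of ₹48,000 = ₹12,000. The remaining ₹36,000 passes to the descendants.
The descendants' portion (₹36,000) is divided into 2 shares of ₹18,000: Paloma and Dario each take ₹18,000.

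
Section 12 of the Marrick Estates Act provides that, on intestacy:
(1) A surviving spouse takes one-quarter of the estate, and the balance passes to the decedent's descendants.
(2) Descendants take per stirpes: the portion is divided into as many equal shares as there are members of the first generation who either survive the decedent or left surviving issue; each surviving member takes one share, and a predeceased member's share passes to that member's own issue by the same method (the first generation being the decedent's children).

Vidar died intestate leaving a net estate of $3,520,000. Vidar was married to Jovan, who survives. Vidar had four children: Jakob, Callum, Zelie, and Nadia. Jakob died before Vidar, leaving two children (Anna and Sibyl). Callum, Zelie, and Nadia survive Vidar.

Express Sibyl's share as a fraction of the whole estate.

Sibyl receives 3/32 of the estate.

Jovan takes one-quarter of $3,520,000 = $880,000. The remaining $2,640,000 passes to the descendants.
The descendants' portion ($2,640,000) is divided into 4 shares of $660,000: Callum, Zelie, and Nadia each take $660,000; Jakob's $660,000 share passes to Jakob's issue.
Jakob's share ($660,000) is divided into 2 shares of $330,000: Anna and Sibyl each take $330,000.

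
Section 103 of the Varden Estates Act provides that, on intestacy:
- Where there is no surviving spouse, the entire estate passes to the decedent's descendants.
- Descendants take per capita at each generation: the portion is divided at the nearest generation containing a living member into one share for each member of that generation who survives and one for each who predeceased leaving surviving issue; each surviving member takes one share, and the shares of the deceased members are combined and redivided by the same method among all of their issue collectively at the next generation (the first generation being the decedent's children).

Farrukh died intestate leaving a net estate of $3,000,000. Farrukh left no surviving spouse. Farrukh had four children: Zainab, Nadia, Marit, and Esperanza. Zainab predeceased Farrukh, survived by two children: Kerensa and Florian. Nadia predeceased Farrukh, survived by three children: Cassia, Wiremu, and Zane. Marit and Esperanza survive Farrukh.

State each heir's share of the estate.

The entire $3,000,000 passes to the descendants.
That amount ($3,000,000) is divided at the children's generation into 4 shares of $750,000. Marit and Esperanza each take $750,000. The 2 shares of the deceased (Zainab and Nadia) are combined into a pool of $1,500,000.
That pool ($1,500,000) is divided at the grandchildren's generation equally among Kerensa, Florian, Cassia, Wiremu, and Zane: $300,000 each.

Kerensa: $300,000; Florian: $300,000; Cassia: $300,000; Wiremu: $300,000; Zane: $300,000; Marit: $750,000; Esperanza: $750,000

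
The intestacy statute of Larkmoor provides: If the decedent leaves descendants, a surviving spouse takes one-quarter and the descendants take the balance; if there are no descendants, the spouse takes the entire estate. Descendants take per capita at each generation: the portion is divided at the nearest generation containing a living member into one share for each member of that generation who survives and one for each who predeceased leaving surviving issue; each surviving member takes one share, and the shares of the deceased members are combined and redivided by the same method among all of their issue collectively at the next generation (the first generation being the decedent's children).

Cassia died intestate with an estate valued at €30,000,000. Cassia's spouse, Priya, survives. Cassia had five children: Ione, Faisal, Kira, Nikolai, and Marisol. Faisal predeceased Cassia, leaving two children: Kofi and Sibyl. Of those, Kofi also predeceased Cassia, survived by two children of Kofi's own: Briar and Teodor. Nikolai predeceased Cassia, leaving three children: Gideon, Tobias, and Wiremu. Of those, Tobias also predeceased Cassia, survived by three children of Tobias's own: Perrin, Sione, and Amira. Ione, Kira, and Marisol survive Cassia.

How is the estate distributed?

Priya takes one-quarter of €30,000,000 = €7,500,000. The remaining €22,500,000 passes to the descendants.
The descendants' portion (€22,500,000) is divided at the children's generation into 5 shares of €4,500,000. Ione, Kira, and Marisol each take €4,500,000. The 2 shares of the deceased (Faisal and Nikolai) are combined into a pool of €9,000,000.
That pool (€9,000,000) is divided at the grandchildren's generation into 5 shares of €1,800,000. Sibyl, Gideon, and Wiremu each take €1,800,000. The 2 shares of the deceased (Kofi and Tobias) are combined into a pool of €3,600,000.
That pool (€3,600,000) is divided at the great-grandchildren's generation equally among Briar, Teodor, Perrin, Sione, and Amira: €720,000 each.

Priya: €7,500,000; Ione: €4,500,000; Briar: €720,000; Teodor: €720,000; Sibyl: €1,800,000; Kira: €4,500,000; Gideon: €1,800,000; Perrin: €720,000; Sione: €720,000; Amira: €720,000; Wiremu: €1,800,000; Marisol: €4,500,000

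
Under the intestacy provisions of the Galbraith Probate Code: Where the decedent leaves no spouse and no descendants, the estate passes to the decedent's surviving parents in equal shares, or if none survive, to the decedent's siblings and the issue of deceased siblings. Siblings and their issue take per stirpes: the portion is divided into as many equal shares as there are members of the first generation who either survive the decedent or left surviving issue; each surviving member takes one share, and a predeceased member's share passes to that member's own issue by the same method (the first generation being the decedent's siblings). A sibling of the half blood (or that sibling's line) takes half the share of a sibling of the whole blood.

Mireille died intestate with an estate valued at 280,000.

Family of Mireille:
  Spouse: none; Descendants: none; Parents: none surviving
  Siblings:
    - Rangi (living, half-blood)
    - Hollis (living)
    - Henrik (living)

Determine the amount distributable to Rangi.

Rangi receives 56,000.

The entire 280,000 passes to the siblings and their issue.
Counting each half-blood sibling's line as half a unit, there are 5/2 units in 280,000, so one unit is 112,000. Whole-blood lines (Hollis and Henrik) take 112,000 each; half-blood lines (Rangi) take 56,000 each.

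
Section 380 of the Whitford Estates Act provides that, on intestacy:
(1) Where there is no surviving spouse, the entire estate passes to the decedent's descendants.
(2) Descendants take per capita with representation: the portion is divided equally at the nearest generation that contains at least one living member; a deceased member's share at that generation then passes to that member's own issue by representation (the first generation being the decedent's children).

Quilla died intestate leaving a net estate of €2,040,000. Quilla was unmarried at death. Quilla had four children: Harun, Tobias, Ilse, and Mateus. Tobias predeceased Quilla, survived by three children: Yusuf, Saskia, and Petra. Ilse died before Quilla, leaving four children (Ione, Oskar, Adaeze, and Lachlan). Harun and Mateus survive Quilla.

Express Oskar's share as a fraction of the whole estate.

Oskar receives 1/16 of the estate.

The entire €2,040,000 passes to the descendants.
That amount (€2,040,000) is divided into 4 shares of €510,000: Harun and Mateus each take €510,000; Tobias's €510,000 share passes to Tobias's issue; Ilse's €510,000 share passes to Ilse's issue.
Tobias's share (€510,000) is divided into 3 shares of €170,000: Yusuf, Saskia, and Petra each take €170,000.
Ilse's share (€510,000) is divided into 4 shares of €127,500: Ione, Oskar, Adaeze, and Lachlan each take €127,500.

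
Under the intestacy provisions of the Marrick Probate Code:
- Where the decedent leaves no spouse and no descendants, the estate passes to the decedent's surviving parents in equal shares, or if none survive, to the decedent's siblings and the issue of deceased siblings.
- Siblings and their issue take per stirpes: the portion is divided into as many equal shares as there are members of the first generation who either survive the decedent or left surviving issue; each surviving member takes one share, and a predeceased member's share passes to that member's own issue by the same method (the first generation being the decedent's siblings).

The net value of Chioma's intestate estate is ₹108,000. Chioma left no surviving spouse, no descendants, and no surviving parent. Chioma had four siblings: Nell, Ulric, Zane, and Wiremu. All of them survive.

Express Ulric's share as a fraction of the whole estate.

The entire ₹108,000 passes to the siblings and their issue.
That amount (₹108,000) is divided into 4 shares of ₹27,000: Nell, Ulric, Zane, and Wiremu each take ₹27,000.

Ulric receives 1/4 of the estate.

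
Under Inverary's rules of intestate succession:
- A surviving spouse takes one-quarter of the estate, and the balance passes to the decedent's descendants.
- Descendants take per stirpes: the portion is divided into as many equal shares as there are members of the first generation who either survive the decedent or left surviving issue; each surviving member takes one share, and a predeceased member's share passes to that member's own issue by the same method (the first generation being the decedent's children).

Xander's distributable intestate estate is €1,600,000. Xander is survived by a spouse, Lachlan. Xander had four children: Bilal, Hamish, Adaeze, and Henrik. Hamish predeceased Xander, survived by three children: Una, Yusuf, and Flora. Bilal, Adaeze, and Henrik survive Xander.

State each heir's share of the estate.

Lachlan: €400,000; Bilal: €300,000; Una: €100,000; Yusuf: €100,000; Flora: €100,000; Adaeze: €300,000; Henrik: €300,000

Lachlan takes one-quarter of €1,600,000 = €400,000. The remaining €1,200,000 passes to the descendants.
The descendants' portion (€1,200,000) is divided into 4 shares of €300,000: Bilal, Adaeze, and Henrik each take €300,000; Hamish's €300,000 share passes to Hamish's issue.
Hamish's share (€300,000) is divided into 3 shares of €100,000: Una, Yusuf, and Flora each take €100,000.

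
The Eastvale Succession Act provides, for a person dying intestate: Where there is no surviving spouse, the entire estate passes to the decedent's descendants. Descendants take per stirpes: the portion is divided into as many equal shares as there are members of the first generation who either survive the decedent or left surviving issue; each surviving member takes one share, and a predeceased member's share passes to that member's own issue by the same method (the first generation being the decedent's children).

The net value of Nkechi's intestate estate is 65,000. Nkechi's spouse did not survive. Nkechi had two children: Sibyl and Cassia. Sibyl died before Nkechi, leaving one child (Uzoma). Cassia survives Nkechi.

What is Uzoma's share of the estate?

The entire 65,000 passes to the descendants.
That amount (65,000) is divided into 2 shares of 32,500: Cassia takes 32,500; Sibyl's 32,500 share passes to Sibyl's issue.
Sibyl's share (32,500) passes entirely to Uzoma.

Uzoma receives 32,500.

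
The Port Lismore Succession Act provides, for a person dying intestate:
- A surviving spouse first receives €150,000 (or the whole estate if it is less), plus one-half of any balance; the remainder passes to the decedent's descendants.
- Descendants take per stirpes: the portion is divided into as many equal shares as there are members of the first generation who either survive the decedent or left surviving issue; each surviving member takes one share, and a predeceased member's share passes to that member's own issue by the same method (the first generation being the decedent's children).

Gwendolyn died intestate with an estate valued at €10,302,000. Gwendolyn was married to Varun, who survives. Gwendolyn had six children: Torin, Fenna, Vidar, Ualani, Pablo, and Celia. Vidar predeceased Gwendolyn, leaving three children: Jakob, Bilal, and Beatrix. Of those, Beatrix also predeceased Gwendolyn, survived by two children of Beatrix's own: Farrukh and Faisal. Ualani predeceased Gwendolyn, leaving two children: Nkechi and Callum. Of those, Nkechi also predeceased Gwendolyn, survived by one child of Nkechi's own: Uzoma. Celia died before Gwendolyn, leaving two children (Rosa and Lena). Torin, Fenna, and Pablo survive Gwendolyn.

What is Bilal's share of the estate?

Varun first takes €150,000, leaving a balance of €10,152,000. Varun then takes one-half of the balance (€5,076,000), for a total of €5,226,000. The remaining €5,076,000 passes to the descendants.
The descendants' portion (€5,076,000) is divided into 6 shares of €846,000: Torin, Fenna, and Pablo each take €846,000; Vidar's €846,000 share passes to Vidar's issue; Ualani's €846,000 share passes to Ualani's issue; Celia's €846,000 share passes to Celia's issue.
Vidar's share (€846,000) is divided into 3 shares of €282,000: Jakob and Bilal each take €282,000; Beatrix's €282,000 share passes to Beatrix's issue.
Beatrix's share (€282,000) is divided into 2 shares of €141,000: Farrukh and Faisal each take €141,000.
Ualani's share (€846,000) is divided into 2 shares of €423,000: Callum takes €423,000; Nkechi's €423,000 share passes to Nkechi's issue.
Nkechi's share (€423,000) passes entirely to Uzoma.
Celia's share (€846,000) is divided into 2 shares of €423,000: Rosa and Lena each take €423,000.

Bilal receives €282,000.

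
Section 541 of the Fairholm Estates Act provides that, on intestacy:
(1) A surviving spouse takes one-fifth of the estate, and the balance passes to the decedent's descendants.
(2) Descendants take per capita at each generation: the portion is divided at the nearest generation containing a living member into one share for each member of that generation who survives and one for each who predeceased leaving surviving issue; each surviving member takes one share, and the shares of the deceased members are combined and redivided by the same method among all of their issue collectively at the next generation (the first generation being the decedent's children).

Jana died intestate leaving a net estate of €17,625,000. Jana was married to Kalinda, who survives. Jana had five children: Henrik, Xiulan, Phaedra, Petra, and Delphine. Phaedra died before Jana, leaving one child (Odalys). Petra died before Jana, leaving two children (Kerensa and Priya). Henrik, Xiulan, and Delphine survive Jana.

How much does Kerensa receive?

Kerensa receives €1,880,000.

Kalinda takes one-fifth of €17,625,000 = €3,525,000. The remaining €14,100,000 passes to the descendants.
The descendants' portion (€14,100,000) is divided at the children's generation into 5 shares of €2,820,000. Henrik, Xiulan, and Delphine each take €2,820,000. The 2 shares of the deceased (Phaedra and Petra) are combined into a pool of €5,640,000.
That pool (€5,640,000) is divided at the grandchildren's generation equally among Odalys, Kerensa, and Priya: €1,880,000 each.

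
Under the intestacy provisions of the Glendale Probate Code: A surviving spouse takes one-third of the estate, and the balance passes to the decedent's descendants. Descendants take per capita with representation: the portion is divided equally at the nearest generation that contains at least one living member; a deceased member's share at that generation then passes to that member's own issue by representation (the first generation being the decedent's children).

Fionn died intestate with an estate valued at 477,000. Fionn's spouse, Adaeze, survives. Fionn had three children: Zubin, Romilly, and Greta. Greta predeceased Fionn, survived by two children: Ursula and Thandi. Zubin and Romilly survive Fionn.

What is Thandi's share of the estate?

Thandi receives 53,000.

Adaeze takes one-third of 477,000 = 159,000. The remaining 318,000 passes to the descendants.
The descendants' portion (318,000) is divided into 3 shares of 106,000: Zubin and Romilly each take 106,000; Greta's 106,000 share passes to Greta's issue.
Greta's share (106,000) is divided into 2 shares of 53,000: Ursula and Thandi each take 53,000.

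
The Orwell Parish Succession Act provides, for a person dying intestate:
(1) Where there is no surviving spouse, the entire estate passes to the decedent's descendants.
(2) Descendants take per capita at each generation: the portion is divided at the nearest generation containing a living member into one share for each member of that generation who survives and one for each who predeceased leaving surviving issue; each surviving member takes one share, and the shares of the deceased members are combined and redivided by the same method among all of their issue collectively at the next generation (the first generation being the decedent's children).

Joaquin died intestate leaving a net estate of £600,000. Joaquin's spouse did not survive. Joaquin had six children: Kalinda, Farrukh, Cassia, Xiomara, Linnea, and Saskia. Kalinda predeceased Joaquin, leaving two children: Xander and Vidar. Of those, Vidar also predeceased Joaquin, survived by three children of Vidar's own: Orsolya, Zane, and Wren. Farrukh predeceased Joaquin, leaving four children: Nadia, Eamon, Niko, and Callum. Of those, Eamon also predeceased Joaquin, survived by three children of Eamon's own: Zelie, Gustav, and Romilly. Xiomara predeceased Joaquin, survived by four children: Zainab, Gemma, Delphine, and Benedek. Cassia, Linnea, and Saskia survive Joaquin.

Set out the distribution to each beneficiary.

The entire £600,000 passes to the descendants.
That amount (£600,000) is divided at the children's generation into 6 shares of £100,000. Cassia, Linnea, and Saskia each take £100,000. The 3 shares of the deceased (Kalinda, Farrukh, and Xiomara) are combined into a pool of £300,000.
That pool (£300,000) is divided at the grandchildren's generation into 10 shares of £30,000. Xander, Nadia, Niko, Callum, Zainab, Gemma, Delphine, and Benedek each take £30,000. The 2 shares of the deceased (Vidar and Eamon) are combined into a pool of £60,000.
That pool (£60,000) is divided at the great-grandchildren's generation equally among Orsolya, Zane, Wren, Zelie, Gustav, and Romilly: £10,000 each.

Xander: £30,000; Orsolya: £10,000; Zane: £10,000; Wren: £10,000; Nadia: £30,000; Zelie: £10,000; Gustav: £10,000; Romilly: £10,000; Niko: £30,000; Callum: £30,000; Cassia: £100,000; Zainab: £30,000; Gemma: £30,000; Delphine: £30,000; Benedek: £30,000; Linnea: £100,000; Saskia: £100,000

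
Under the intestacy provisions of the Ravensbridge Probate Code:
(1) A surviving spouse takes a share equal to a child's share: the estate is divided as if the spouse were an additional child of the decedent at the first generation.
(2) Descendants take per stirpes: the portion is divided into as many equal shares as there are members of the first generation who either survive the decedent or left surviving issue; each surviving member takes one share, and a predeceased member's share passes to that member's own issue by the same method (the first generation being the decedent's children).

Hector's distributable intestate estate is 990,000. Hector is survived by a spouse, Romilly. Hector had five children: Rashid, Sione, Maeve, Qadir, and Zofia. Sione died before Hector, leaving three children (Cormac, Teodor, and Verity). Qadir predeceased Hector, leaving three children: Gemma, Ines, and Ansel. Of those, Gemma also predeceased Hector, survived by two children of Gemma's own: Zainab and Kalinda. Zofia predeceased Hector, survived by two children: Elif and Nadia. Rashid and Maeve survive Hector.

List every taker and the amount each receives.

The spouse counts as an additional share at the children's level, so there are 6 primary shares of 165,000. Romilly takes one such share (165,000).
The children's combined portion (825,000) is divided into 5 shares of 165,000: Rashid and Maeve each take 165,000; Sione's 165,000 share passes to Sione's issue; Qadir's 165,000 share passes to Qadir's issue; Zofia's 165,000 share passes to Zofia's issue.
Sione's share (165,000) is divided into 3 shares of 55,000: Cormac, Teodor, and Verity each take 55,000.
Qadir's share (165,000) is divided into 3 shares of 55,000: Ines and Ansel each take 55,000; Gemma's 55,000 share passes to Gemma's issue.
Gemma's share (55,000) is divided into 2 shares of 27,500: Zainab and Kalinda each take 27,500.
Zofia's share (165,000) is divided into 2 shares of 82,500: Elif and Nadia each take 82,500.

Romilly: 165,000; Rashid: 165,000; Cormac: 55,000; Teodor: 55,000; Verity: 55,000; Maeve: 165,000; Zainab: 27,500; Kalinda: 27,500; Ines: 55,000; Ansel: 55,000; Elif: 82,500; Nadia: 82,500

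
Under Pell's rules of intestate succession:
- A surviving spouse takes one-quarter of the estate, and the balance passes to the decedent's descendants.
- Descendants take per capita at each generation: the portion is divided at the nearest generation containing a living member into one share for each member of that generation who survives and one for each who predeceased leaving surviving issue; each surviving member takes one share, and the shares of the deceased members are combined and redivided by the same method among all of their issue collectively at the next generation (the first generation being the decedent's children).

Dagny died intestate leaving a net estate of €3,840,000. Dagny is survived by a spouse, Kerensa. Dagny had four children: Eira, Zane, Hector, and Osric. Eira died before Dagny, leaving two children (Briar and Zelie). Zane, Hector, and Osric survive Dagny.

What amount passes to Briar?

Kerensa takes one-quarter of €3,840,000 = €960,000. The remaining €2,880,000 passes to the descendants.
The descendants' portion (€2,880,000) is divided at the children's generation into 4 shares of €720,000. Zane, Hector, and Osric each take €720,000. The remaining share for the deceased Eira (€720,000) is carried to the next generation.
That pool (€720,000) is divided at the grandchildren's generation equally among Briar and Zelie: €360,000 each.

Briar receives €360,000.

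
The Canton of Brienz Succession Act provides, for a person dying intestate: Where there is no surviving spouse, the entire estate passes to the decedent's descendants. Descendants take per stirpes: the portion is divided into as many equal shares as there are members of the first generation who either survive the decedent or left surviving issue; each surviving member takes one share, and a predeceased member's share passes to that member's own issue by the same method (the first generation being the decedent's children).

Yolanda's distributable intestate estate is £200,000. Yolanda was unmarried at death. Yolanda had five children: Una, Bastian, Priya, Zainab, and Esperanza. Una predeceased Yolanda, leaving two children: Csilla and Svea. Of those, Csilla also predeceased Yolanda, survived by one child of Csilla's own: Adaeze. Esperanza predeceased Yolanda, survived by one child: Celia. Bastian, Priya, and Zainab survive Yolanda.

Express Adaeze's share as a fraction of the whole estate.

The entire £200,000 passes to the descendants.
That amount (£200,000) is divided into 5 shares of £40,000: Bastian, Priya, and Zainab each take £40,000; Una's £40,000 share passes to Una's issue; Esperanza's £40,000 share passes to Esperanza's issue.
Una's share (£40,000) is divided into 2 shares of £20,000: Svea takes £20,000; Csilla's £20,000 share passes to Csilla's issue.
Csilla's share (£20,000) passes entirely to Adaeze.
Esperanza's share (£40,000) passes entirely to Celia.

Adaeze receives 1/10 of the estate.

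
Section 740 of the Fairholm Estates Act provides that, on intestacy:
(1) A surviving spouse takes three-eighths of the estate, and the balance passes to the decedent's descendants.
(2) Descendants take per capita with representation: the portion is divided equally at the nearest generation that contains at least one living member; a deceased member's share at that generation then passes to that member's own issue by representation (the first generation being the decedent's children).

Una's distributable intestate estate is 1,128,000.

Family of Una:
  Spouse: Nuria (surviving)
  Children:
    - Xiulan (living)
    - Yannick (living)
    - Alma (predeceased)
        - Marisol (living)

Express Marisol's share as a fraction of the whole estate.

Marisol receives 5/24 of the estate.

Nuria takes three-eighths of 1,128,000 = 423,000. The remaining 705,000 passes to the descendants.
The descendants' portion (705,000) is divided into 3 shares of 235,000: Xiulan and Yannick each take 235,000; Alma's 235,000 share passes to Alma's issue.
Alma's share (235,000) passes entirely to Marisol.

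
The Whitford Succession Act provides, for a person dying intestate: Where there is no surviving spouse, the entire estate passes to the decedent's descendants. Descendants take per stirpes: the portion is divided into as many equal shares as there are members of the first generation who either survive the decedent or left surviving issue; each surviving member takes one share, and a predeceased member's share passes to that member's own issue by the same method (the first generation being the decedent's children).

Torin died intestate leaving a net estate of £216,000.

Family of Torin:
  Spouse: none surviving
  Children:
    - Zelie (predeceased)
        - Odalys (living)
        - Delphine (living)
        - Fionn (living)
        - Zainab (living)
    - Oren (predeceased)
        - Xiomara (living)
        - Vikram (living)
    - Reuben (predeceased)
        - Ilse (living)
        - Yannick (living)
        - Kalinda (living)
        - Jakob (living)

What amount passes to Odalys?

Odalys receives £18,000.

The entire £216,000 passes to the descendants.
That amount (£216,000) is divided into 3 shares of £72,000: Zelie's £72,000 share passes to Zelie's issue; Oren's £72,000 share passes to Oren's issue; Reuben's £72,000 share passes to Reuben's issue.
Zelie's share (£72,000) is divided into 4 shares of £18,000: Odalys, Delphine, Fionn, and Zainab each take £18,000.
Oren's share (£72,000) is divided into 2 shares of £36,000: Xiomara and Vikram each take £36,000.
Reuben's share (£72,000) is divided into 4 shares of £18,000: Ilse, Yannick, Kalinda, and Jakob each take £18,000.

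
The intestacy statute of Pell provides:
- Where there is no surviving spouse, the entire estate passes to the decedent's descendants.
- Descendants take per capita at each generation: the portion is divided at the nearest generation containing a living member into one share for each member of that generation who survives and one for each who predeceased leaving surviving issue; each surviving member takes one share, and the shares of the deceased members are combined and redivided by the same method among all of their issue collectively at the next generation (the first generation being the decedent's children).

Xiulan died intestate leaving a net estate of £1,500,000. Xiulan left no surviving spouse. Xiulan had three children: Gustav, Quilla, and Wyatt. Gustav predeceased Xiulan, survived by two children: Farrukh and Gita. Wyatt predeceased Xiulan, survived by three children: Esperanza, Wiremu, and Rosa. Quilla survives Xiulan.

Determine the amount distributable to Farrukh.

Farrukh receives £200,000.

The entire £1,500,000 passes to the descendants.
That amount (£1,500,000) is divided at the children's generation into 3 shares of £500,000. Quilla takes £500,000. The 2 shares of the deceased (Gustav and Wyatt) are combined into a pool of £1,000,000.
That pool (£1,000,000) is divided at the grandchildren's generation equally among Farrukh, Gita, Esperanza, Wiremu, and Rosa: £200,000 each.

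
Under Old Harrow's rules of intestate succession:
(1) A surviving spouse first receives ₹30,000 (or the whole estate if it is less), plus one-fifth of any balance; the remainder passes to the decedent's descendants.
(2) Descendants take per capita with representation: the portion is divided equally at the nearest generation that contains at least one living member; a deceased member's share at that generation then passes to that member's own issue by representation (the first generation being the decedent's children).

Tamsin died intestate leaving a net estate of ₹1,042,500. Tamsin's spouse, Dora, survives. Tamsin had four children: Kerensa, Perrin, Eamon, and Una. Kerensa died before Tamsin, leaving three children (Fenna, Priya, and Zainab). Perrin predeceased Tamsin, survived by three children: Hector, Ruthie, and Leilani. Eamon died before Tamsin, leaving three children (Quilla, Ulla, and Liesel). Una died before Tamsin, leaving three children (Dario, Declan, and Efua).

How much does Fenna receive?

Dora first takes ₹30,000, leaving a balance of ₹1,012,500. Dora then takes one-fifth of the balance (₹202,500), for a total of ₹232,500. The remaining ₹810,000 passes to the descendants.
No child survives, so the initial division is made at the grandchildren's generation.
The descendants' portion (₹810,000) is divided into 12 shares of ₹67,500: Fenna, Priya, Zainab, Hector, Ruthie, Leilani, Quilla, Ulla, Liesel, Dario, Declan, and Efua each take ₹67,500.

Fenna receives ₹67,500.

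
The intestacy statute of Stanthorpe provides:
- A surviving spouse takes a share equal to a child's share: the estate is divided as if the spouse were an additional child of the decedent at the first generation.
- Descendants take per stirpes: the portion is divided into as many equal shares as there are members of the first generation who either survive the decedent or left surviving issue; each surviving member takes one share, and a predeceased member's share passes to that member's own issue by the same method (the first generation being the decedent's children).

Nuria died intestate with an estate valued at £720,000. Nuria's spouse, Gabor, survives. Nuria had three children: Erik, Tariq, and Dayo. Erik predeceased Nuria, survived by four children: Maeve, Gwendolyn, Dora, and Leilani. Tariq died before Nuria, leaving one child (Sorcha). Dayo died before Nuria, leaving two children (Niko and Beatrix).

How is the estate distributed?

Gabor: £180,000; Maeve: £45,000; Gwendolyn: £45,000; Dora: £45,000; Leilani: £45,000; Sorcha: £180,000; Niko: £90,000; Beatrix: £90,000

The spouse counts as an additional share at the children's level, so there are 4 primary shares of £180,000. Gabor takes one such share (£180,000).
The children's combined portion (£540,000) is divided into 3 shares of £180,000: Erik's £180,000 share passes to Erik's issue; Tariq's £180,000 share passes to Tariq's issue; Dayo's £180,000 share passes to Dayo's issue.
Erik's share (£180,000) is divided into 4 shares of £45,000: Maeve, Gwendolyn, Dora, and Leilani each take £45,000.
Tariq's share (£180,000) passes entirely to Sorcha.
Dayo's share (£180,000) is divided into 2 shares of £90,000: Niko and Beatrix each take £90,000.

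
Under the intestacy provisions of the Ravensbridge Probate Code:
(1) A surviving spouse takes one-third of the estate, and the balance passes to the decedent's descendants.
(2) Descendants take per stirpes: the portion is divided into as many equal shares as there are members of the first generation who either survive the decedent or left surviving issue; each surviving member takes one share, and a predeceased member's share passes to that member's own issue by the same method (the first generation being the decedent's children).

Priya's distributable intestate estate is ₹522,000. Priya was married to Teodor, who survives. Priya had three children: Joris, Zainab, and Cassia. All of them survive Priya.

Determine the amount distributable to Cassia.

Cassia receives ₹116,000.

Teodor takes one-third of ₹522,000 = ₹174,000. The remaining ₹348,000 passes to the descendants.
The descendants' portion (₹348,000) is divided into 3 shares of ₹116,000: Joris, Zainab, and Cassia each take ₹116,000.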